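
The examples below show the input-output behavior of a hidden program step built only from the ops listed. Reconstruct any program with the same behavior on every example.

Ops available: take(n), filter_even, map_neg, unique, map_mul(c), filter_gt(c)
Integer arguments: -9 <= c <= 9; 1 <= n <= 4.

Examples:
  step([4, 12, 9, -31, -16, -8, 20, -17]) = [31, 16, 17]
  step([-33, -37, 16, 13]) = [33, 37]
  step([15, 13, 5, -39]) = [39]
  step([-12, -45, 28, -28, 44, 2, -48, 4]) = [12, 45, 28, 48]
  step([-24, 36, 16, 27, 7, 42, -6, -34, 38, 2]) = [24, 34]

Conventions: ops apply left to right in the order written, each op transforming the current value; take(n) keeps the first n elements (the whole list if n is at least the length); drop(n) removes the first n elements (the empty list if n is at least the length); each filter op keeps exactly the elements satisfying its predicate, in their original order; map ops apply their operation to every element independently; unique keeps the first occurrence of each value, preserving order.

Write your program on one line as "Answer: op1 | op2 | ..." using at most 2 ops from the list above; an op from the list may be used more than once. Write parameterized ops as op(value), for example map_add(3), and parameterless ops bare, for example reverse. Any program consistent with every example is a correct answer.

map_neg | filter_gt(9)

Check, running the answer program on each example:
  [4, 12, 9, -31, -16, -8, 20, -17] -> [-4, -12, -9, 31, 16, 8, -20, 17] -> [31, 16, 17]
  [-33, -37, 16, 13] -> [33, 37, -16, -13] -> [33, 37]
  [15, 13, 5, -39] -> [-15, -13, -5, 39] -> [39]
  [-12, -45, 28, -28, 44, 2, -48, 4] -> [12, 45, -28, 28, -44, -2, 48, -4] -> [12, 45, 28, 48]
  [-24, 36, 16, 27, 7, 42, -6, -34, 38, 2] -> [24, -36, -16, -27, -7, -42, 6, 34, -38, -2] -> [24, 34]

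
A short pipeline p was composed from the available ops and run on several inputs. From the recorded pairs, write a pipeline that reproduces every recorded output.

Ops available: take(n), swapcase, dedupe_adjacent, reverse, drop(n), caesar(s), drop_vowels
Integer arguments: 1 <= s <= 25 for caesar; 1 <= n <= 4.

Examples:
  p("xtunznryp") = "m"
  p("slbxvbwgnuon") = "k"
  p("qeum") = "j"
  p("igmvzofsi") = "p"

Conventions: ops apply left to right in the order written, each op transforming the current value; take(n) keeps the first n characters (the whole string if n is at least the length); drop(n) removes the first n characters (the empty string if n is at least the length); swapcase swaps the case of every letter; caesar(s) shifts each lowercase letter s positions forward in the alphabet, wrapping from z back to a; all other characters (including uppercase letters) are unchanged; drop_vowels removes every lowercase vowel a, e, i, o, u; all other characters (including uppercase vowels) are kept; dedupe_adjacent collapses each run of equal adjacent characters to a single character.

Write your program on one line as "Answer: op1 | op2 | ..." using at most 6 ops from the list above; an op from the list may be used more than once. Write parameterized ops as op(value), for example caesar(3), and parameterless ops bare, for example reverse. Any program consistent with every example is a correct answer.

drop_vowels | reverse | caesar(23) | take(3) | take(1)

Check, running the answer program on each example:
  "xtunznryp" -> "xtnznryp" -> "pyrnzntx" -> "mvokwkqu" -> "mvo" -> "m"
  "slbxvbwgnuon" -> "slbxvbwgnn" -> "nngwbvxbls" -> "kkdtysuyip" -> "kkd" -> "k"
  "qeum" -> "qm" -> "mq" -> "jn" -> "jn" -> "j"
  "igmvzofsi" -> "gmvzfs" -> "sfzvmg" -> "pcwsjd" -> "pcw" -> "p"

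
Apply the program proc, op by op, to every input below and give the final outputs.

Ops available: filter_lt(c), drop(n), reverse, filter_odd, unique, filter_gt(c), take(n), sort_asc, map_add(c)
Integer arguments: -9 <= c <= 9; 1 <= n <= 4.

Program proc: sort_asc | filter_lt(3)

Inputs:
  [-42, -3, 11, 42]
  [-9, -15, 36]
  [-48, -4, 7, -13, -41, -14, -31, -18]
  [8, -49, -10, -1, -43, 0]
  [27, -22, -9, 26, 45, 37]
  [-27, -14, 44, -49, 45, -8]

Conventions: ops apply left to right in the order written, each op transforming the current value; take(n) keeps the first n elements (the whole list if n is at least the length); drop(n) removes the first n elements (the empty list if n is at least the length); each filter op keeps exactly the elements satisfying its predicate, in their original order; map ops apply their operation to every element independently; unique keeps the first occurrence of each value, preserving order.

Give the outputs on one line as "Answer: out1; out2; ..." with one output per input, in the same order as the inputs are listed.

Execution, op by op:
  [-42, -3, 11, 42] -> [-42, -3, 11, 42] -> [-42, -3]
  [-9, -15, 36] -> [-15, -9, 36] -> [-15, -9]
  [-48, -4, 7, -13, -41, -14, -31, -18] -> [-48, -41, -31, -18, -14, -13, -4, 7] -> [-48, -41, -31, -18, -14, -13, -4]
  [8, -49, -10, -1, -43, 0] -> [-49, -43, -10, -1, 0, 8] -> [-49, -43, -10, -1, 0]
  [27, -22, -9, 26, 45, 37] -> [-22, -9, 26, 27, 37, 45] -> [-22, -9]
  [-27, -14, 44, -49, 45, -8] -> [-49, -27, -14, -8, 44, 45] -> [-49, -27, -14, -8]

[-42, -3]; [-15, -9]; [-48, -41, -31, -18, -14, -13, -4]; [-49, -43, -10, -1, 0]; [-22, -9]; [-49, -27, -14, -8]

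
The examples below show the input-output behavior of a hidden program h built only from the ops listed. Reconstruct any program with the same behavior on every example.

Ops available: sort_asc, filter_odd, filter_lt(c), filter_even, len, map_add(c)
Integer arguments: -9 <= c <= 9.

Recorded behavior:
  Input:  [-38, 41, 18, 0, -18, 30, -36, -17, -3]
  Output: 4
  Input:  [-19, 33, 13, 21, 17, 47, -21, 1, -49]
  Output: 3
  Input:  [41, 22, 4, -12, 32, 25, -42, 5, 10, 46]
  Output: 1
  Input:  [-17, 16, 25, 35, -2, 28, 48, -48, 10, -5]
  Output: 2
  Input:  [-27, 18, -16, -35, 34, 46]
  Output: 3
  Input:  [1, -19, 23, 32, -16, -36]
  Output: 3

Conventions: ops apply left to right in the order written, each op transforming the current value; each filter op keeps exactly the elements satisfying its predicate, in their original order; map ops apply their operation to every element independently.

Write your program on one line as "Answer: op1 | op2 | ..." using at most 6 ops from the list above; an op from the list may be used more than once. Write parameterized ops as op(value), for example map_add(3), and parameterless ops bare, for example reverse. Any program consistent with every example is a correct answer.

map_add(8) | filter_lt(9) | sort_asc | filter_lt(-7) | len

Check, running the answer program on each example:
  [-38, 41, 18, 0, -18, 30, -36, -17, -3] -> [-30, 49, 26, 8, -10, 38, -28, -9, 5] -> [-30, 8, -10, -28, -9, 5] -> [-30, -28, -10, -9, 5, 8] -> [-30, -28, -10, -9] -> 4
  [-19, 33, 13, 21, 17, 47, -21, 1, -49] -> [-11, 41, 21, 29, 25, 55, -13, 9, -41] -> [-11, -13, -41] -> [-41, -13, -11] -> [-41, -13, -11] -> 3
  [41, 22, 4, -12, 32, 25, -42, 5, 10, 46] -> [49, 30, 12, -4, 40, 33, -34, 13, 18, 54] -> [-4, -34] -> [-34, -4] -> [-34] -> 1
  [-17, 16, 25, 35, -2, 28, 48, -48, 10, -5] -> [-9, 24, 33, 43, 6, 36, 56, -40, 18, 3] -> [-9, 6, -40, 3] -> [-40, -9, 3, 6] -> [-40, -9] -> 2
  [-27, 18, -16, -35, 34, 46] -> [-19, 26, -8, -27, 42, 54] -> [-19, -8, -27] -> [-27, -19, -8] -> [-27, -19, -8] -> 3
  [1, -19, 23, 32, -16, -36] -> [9, -11, 31, 40, -8, -28] -> [-11, -8, -28] -> [-28, -11, -8] -> [-28, -11, -8] -> 3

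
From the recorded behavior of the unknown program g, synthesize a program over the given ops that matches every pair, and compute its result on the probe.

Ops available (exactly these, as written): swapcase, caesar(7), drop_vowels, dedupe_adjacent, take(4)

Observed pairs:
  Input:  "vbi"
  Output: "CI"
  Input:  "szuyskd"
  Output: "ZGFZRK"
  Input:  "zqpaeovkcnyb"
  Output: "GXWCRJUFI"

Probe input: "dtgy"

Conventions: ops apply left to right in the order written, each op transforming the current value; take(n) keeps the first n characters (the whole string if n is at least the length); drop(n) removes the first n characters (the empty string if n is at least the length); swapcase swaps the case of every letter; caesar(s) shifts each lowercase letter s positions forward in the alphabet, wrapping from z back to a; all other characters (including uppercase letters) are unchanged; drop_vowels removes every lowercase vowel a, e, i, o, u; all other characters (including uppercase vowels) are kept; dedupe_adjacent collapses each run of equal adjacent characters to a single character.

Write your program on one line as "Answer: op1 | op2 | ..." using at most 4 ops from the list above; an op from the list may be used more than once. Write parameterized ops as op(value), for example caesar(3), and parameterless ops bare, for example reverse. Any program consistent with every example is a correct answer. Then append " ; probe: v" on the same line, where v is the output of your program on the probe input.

drop_vowels | caesar(7) | swapcase ; probe: "KANF"

Check, running the answer program on each example:
  "vbi" -> "vb" -> "ci" -> "CI"
  "szuyskd" -> "szyskd" -> "zgfzrk" -> "ZGFZRK"
  "zqpaeovkcnyb" -> "zqpvkcnyb" -> "gxwcrjufi" -> "GXWCRJUFI"
  probe: "dtgy" -> "dtgy" -> "kanf" -> "KANF"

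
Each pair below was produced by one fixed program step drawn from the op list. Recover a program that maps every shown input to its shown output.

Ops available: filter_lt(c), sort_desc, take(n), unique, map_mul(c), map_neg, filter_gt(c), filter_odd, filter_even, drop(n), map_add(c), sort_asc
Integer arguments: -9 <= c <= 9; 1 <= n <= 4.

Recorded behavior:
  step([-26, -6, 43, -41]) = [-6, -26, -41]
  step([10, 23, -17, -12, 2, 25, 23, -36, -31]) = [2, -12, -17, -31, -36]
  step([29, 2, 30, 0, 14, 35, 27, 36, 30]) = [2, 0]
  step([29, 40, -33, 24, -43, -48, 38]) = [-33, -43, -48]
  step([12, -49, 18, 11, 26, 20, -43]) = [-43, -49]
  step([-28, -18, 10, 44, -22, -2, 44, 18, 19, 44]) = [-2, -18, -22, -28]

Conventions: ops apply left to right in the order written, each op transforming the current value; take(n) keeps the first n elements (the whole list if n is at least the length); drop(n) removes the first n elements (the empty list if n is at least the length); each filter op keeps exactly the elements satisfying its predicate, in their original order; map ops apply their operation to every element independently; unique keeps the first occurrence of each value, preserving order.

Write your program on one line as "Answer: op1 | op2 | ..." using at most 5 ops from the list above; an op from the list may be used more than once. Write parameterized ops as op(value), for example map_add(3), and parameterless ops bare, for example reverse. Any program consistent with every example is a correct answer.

unique | filter_lt(3) | sort_asc | sort_desc

Check, running the answer program on each example:
  [-26, -6, 43, -41] -> [-26, -6, 43, -41] -> [-26, -6, -41] -> [-41, -26, -6] -> [-6, -26, -41]
  [10, 23, -17, -12, 2, 25, 23, -36, -31] -> [10, 23, -17, -12, 2, 25, -36, -31] -> [-17, -12, 2, -36, -31] -> [-36, -31, -17, -12, 2] -> [2, -12, -17, -31, -36]
  [29, 2, 30, 0, 14, 35, 27, 36, 30] -> [29, 2, 30, 0, 14, 35, 27, 36] -> [2, 0] -> [0, 2] -> [2, 0]
  [29, 40, -33, 24, -43, -48, 38] -> [29, 40, -33, 24, -43, -48, 38] -> [-33, -43, -48] -> [-48, -43, -33] -> [-33, -43, -48]
  [12, -49, 18, 11, 26, 20, -43] -> [12, -49, 18, 11, 26, 20, -43] -> [-49, -43] -> [-49, -43] -> [-43, -49]
  [-28, -18, 10, 44, -22, -2, 44, 18, 19, 44] -> [-28, -18, 10, 44, -22, -2, 18, 19] -> [-28, -18, -22, -2] -> [-28, -22, -18, -2] -> [-2, -18, -22, -28]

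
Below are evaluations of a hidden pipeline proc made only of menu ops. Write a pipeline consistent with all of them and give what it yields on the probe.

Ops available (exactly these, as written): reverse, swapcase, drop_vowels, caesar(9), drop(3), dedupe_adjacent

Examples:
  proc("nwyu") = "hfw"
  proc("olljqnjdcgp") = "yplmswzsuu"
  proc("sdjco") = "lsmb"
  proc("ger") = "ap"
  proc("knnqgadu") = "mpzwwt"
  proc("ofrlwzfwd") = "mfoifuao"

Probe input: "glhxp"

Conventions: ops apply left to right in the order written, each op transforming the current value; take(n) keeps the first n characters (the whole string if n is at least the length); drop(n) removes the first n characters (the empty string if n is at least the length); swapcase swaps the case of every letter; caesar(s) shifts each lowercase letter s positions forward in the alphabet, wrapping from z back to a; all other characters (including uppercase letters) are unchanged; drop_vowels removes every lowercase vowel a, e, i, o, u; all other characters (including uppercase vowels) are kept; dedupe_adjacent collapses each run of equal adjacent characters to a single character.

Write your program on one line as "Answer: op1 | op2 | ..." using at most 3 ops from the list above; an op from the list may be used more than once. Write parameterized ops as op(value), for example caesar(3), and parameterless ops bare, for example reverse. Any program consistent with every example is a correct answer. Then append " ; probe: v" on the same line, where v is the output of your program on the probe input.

reverse | drop_vowels | caesar(9) ; probe: "ygqup"

Check, running the answer program on each example:
  "nwyu" -> "uywn" -> "ywn" -> "hfw"
  "olljqnjdcgp" -> "pgcdjnqjllo" -> "pgcdjnqjll" -> "yplmswzsuu"
  "sdjco" -> "ocjds" -> "cjds" -> "lsmb"
  "ger" -> "reg" -> "rg" -> "ap"
  "knnqgadu" -> "udagqnnk" -> "dgqnnk" -> "mpzwwt"
  "ofrlwzfwd" -> "dwfzwlrfo" -> "dwfzwlrf" -> "mfoifuao"
  probe: "glhxp" -> "pxhlg" -> "pxhlg" -> "ygqup"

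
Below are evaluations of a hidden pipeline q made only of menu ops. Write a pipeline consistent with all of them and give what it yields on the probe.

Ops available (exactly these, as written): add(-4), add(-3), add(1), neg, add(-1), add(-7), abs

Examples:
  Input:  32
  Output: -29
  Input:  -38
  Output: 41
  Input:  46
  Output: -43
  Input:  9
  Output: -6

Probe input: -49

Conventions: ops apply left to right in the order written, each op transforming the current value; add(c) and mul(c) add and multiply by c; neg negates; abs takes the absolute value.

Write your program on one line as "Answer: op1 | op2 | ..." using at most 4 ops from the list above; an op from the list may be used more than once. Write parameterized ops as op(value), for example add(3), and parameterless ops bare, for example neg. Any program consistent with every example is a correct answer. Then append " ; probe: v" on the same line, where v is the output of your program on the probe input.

add(-4) | neg | add(-1) ; probe: 52

Check, running the answer program on each example:
  32 -> 28 -> -28 -> -29
  -38 -> -42 -> 42 -> 41
  46 -> 42 -> -42 -> -43
  9 -> 5 -> -5 -> -6
  probe: -49 -> -53 -> 53 -> 52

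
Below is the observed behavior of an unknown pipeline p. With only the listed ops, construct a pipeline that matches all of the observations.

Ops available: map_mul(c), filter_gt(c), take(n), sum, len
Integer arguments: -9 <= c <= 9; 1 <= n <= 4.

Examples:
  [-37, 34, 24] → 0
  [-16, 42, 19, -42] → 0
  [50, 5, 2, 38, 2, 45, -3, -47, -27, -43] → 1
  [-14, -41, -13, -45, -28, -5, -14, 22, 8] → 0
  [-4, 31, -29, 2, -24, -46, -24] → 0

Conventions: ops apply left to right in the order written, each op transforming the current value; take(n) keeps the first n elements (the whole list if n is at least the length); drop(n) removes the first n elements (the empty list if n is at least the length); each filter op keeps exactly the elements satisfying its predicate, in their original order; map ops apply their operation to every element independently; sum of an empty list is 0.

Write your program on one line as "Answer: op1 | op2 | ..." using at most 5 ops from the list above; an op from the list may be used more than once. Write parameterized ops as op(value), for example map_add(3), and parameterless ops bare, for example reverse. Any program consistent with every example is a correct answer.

take(1) | filter_gt(-1) | map_mul(-2) | len

Check, running the answer program on each example:
  [-37, 34, 24] -> [-37] -> [] -> [] -> 0
  [-16, 42, 19, -42] -> [-16] -> [] -> [] -> 0
  [50, 5, 2, 38, 2, 45, -3, -47, -27, -43] -> [50] -> [50] -> [-100] -> 1
  [-14, -41, -13, -45, -28, -5, -14, 22, 8] -> [-14] -> [] -> [] -> 0
  [-4, 31, -29, 2, -24, -46, -24] -> [-4] -> [] -> [] -> 0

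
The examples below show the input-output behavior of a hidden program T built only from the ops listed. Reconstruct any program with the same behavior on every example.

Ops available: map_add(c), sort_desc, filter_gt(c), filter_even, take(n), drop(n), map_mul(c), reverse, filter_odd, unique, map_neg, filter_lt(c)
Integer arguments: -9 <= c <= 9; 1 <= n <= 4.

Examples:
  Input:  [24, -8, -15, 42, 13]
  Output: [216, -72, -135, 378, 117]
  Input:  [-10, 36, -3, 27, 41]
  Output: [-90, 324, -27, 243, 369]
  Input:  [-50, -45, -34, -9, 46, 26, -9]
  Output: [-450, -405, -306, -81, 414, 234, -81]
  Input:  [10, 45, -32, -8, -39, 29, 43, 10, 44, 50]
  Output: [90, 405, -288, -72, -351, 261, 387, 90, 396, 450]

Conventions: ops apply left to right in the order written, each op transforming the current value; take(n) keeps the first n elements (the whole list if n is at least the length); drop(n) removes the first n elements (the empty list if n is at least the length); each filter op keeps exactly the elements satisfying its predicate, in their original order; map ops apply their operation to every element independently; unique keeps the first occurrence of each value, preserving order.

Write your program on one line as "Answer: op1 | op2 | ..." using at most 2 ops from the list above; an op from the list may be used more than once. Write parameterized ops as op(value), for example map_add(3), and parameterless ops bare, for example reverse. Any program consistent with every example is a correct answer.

map_mul(-9) | map_neg

Check, running the answer program on each example:
  [24, -8, -15, 42, 13] -> [-216, 72, 135, -378, -117] -> [216, -72, -135, 378, 117]
  [-10, 36, -3, 27, 41] -> [90, -324, 27, -243, -369] -> [-90, 324, -27, 243, 369]
  [-50, -45, -34, -9, 46, 26, -9] -> [450, 405, 306, 81, -414, -234, 81] -> [-450, -405, -306, -81, 414, 234, -81]
  [10, 45, -32, -8, -39, 29, 43, 10, 44, 50] -> [-90, -405, 288, 72, 351, -261, -387, -90, -396, -450] -> [90, 405, -288, -72, -351, 261, 387, 90, 396, 450]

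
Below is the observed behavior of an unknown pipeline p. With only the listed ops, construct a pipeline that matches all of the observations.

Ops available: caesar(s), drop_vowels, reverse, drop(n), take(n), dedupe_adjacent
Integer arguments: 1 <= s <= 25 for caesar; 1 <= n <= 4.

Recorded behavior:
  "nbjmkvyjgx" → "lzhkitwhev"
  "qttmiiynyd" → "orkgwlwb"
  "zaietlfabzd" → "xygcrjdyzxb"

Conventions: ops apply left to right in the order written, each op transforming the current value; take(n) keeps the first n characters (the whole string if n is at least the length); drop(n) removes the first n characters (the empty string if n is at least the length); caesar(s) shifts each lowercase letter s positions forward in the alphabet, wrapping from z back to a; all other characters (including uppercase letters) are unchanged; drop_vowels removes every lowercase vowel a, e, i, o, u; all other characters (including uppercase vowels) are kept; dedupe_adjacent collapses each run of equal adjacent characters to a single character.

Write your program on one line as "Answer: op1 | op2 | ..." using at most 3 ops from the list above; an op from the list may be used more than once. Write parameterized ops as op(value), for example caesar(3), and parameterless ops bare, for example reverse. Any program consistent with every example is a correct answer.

dedupe_adjacent | caesar(24)

Check, running the answer program on each example:
  "nbjmkvyjgx" -> "nbjmkvyjgx" -> "lzhkitwhev"
  "qttmiiynyd" -> "qtmiynyd" -> "orkgwlwb"
  "zaietlfabzd" -> "zaietlfabzd" -> "xygcrjdyzxb"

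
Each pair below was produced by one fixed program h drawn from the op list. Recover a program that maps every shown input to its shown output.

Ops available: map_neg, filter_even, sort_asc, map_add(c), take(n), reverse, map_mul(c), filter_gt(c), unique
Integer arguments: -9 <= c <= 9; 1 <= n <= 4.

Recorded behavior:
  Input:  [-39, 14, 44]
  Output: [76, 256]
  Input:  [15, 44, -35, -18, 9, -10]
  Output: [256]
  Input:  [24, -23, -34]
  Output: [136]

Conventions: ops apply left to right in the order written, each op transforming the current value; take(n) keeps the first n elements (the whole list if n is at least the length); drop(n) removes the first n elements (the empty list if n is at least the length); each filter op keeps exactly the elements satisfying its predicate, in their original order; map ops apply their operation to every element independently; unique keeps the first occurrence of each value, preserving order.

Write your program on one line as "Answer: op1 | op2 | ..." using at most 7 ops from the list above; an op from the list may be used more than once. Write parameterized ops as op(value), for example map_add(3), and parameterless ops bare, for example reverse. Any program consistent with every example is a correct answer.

filter_even | reverse | map_mul(6) | filter_gt(-4) | reverse | map_add(-8)

Check, running the answer program on each example:
  [-39, 14, 44] -> [14, 44] -> [44, 14] -> [264, 84] -> [264, 84] -> [84, 264] -> [76, 256]
  [15, 44, -35, -18, 9, -10] -> [44, -18, -10] -> [-10, -18, 44] -> [-60, -108, 264] -> [264] -> [264] -> [256]
  [24, -23, -34] -> [24, -34] -> [-34, 24] -> [-204, 144] -> [144] -> [144] -> [136]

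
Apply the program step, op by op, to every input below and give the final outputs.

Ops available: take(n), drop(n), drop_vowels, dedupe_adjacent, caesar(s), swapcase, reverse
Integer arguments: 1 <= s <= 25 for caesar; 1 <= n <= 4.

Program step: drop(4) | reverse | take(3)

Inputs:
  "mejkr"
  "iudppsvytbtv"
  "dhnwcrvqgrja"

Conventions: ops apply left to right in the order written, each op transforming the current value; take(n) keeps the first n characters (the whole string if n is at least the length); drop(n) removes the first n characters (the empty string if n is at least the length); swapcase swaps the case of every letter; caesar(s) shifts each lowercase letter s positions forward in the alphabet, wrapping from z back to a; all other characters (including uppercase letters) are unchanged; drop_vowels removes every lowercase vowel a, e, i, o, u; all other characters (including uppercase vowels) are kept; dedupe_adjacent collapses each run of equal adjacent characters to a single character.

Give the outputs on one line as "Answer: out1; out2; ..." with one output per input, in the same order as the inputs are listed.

Execution, op by op:
  "mejkr" -> "r" -> "r" -> "r"
  "iudppsvytbtv" -> "psvytbtv" -> "vtbtyvsp" -> "vtb"
  "dhnwcrvqgrja" -> "crvqgrja" -> "ajrgqvrc" -> "ajr"

"r"; "vtb"; "ajr"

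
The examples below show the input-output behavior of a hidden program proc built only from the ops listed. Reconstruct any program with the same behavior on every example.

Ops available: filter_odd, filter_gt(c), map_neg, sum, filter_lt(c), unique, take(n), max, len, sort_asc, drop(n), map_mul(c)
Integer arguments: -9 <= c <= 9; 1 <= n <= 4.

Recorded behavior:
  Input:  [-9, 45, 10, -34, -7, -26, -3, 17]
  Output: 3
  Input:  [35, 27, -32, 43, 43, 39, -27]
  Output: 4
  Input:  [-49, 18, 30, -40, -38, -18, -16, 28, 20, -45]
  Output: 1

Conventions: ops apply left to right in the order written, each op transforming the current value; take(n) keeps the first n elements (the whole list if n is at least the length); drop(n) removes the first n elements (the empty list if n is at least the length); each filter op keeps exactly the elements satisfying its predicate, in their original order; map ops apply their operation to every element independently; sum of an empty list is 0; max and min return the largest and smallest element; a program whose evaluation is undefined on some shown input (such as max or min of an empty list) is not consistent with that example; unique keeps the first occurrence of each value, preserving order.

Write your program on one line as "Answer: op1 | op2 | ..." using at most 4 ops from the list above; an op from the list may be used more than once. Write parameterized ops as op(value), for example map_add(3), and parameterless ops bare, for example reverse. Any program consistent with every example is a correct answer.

map_neg | drop(2) | filter_odd | len

Check, running the answer program on each example:
  [-9, 45, 10, -34, -7, -26, -3, 17] -> [9, -45, -10, 34, 7, 26, 3, -17] -> [-10, 34, 7, 26, 3, -17] -> [7, 3, -17] -> 3
  [35, 27, -32, 43, 43, 39, -27] -> [-35, -27, 32, -43, -43, -39, 27] -> [32, -43, -43, -39, 27] -> [-43, -43, -39, 27] -> 4
  [-49, 18, 30, -40, -38, -18, -16, 28, 20, -45] -> [49, -18, -30, 40, 38, 18, 16, -28, -20, 45] -> [-30, 40, 38, 18, 16, -28, -20, 45] -> [45] -> 1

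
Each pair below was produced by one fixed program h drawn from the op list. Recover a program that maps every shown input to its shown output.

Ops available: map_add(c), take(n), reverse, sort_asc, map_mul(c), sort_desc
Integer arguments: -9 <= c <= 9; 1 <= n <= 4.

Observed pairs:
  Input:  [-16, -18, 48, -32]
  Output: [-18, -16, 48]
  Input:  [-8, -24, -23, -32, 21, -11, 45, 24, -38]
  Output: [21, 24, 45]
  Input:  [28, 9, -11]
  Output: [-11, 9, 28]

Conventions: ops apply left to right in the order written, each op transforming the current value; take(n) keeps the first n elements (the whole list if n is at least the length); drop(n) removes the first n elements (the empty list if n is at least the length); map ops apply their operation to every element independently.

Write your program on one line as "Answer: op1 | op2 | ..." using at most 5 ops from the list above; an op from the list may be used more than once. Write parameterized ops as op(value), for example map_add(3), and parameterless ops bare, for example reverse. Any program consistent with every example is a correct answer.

reverse | sort_asc | sort_desc | take(3) | reverse

Check, running the answer program on each example:
  [-16, -18, 48, -32] -> [-32, 48, -18, -16] -> [-32, -18, -16, 48] -> [48, -16, -18, -32] -> [48, -16, -18] -> [-18, -16, 48]
  [-8, -24, -23, -32, 21, -11, 45, 24, -38] -> [-38, 24, 45, -11, 21, -32, -23, -24, -8] -> [-38, -32, -24, -23, -11, -8, 21, 24, 45] -> [45, 24, 21, -8, -11, -23, -24, -32, -38] -> [45, 24, 21] -> [21, 24, 45]
  [28, 9, -11] -> [-11, 9, 28] -> [-11, 9, 28] -> [28, 9, -11] -> [28, 9, -11] -> [-11, 9, 28]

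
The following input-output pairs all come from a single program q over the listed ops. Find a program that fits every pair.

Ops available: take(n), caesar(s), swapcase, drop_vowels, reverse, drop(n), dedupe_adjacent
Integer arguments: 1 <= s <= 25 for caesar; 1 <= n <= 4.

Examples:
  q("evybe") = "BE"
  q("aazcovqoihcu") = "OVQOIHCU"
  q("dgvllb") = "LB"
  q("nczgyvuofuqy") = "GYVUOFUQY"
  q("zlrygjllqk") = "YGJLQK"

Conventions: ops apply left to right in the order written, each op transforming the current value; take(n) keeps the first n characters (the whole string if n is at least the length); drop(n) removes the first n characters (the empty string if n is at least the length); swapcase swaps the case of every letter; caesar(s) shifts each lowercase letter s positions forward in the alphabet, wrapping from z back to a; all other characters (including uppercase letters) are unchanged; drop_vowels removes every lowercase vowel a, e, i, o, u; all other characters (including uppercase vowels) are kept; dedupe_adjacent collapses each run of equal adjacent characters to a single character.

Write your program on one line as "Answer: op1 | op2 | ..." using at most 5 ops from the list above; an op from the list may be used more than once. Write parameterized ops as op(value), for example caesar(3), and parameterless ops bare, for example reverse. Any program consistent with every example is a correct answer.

reverse | swapcase | dedupe_adjacent | reverse | drop(3)

Check, running the answer program on each example:
  "evybe" -> "ebyve" -> "EBYVE" -> "EBYVE" -> "EVYBE" -> "BE"
  "aazcovqoihcu" -> "uchioqvoczaa" -> "UCHIOQVOCZAA" -> "UCHIOQVOCZA" -> "AZCOVQOIHCU" -> "OVQOIHCU"
  "dgvllb" -> "bllvgd" -> "BLLVGD" -> "BLVGD" -> "DGVLB" -> "LB"
  "nczgyvuofuqy" -> "yqufouvygzcn" -> "YQUFOUVYGZCN" -> "YQUFOUVYGZCN" -> "NCZGYVUOFUQY" -> "GYVUOFUQY"
  "zlrygjllqk" -> "kqlljgyrlz" -> "KQLLJGYRLZ" -> "KQLJGYRLZ" -> "ZLRYGJLQK" -> "YGJLQK"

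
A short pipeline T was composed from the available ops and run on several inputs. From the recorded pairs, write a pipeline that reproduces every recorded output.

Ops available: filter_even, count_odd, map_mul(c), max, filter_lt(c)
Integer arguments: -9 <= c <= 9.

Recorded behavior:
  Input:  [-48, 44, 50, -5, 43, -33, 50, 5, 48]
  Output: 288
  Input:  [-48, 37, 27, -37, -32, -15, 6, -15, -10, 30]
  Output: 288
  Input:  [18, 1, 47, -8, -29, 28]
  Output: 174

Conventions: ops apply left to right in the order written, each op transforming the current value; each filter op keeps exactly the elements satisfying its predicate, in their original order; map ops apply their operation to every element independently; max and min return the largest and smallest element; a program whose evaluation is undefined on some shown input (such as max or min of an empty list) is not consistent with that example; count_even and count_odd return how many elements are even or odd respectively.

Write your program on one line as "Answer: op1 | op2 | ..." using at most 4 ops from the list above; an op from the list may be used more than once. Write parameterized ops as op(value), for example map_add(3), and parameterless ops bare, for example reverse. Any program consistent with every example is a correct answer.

filter_lt(-6) | map_mul(-6) | max

Check, running the answer program on each example:
  [-48, 44, 50, -5, 43, -33, 50, 5, 48] -> [-48, -33] -> [288, 198] -> 288
  [-48, 37, 27, -37, -32, -15, 6, -15, -10, 30] -> [-48, -37, -32, -15, -15, -10] -> [288, 222, 192, 90, 90, 60] -> 288
  [18, 1, 47, -8, -29, 28] -> [-8, -29] -> [48, 174] -> 174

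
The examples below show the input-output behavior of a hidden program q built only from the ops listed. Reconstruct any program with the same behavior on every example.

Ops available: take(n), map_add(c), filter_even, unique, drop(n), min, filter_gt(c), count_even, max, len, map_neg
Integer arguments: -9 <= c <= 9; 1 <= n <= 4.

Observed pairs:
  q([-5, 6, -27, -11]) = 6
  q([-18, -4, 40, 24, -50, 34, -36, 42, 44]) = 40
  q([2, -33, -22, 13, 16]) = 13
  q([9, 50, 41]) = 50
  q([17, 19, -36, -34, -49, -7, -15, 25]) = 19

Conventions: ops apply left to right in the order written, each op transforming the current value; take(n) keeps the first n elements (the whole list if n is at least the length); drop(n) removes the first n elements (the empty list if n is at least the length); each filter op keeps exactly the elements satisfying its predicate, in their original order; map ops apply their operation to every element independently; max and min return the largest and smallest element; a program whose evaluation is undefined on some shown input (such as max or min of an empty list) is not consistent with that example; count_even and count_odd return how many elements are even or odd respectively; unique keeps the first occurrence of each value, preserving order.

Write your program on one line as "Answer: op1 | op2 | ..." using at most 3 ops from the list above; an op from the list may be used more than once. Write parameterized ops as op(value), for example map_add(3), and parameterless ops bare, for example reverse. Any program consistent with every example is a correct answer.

take(4) | max

Check, running the answer program on each example:
  [-5, 6, -27, -11] -> [-5, 6, -27, -11] -> 6
  [-18, -4, 40, 24, -50, 34, -36, 42, 44] -> [-18, -4, 40, 24] -> 40
  [2, -33, -22, 13, 16] -> [2, -33, -22, 13] -> 13
  [9, 50, 41] -> [9, 50, 41] -> 50
  [17, 19, -36, -34, -49, -7, -15, 25] -> [17, 19, -36, -34] -> 19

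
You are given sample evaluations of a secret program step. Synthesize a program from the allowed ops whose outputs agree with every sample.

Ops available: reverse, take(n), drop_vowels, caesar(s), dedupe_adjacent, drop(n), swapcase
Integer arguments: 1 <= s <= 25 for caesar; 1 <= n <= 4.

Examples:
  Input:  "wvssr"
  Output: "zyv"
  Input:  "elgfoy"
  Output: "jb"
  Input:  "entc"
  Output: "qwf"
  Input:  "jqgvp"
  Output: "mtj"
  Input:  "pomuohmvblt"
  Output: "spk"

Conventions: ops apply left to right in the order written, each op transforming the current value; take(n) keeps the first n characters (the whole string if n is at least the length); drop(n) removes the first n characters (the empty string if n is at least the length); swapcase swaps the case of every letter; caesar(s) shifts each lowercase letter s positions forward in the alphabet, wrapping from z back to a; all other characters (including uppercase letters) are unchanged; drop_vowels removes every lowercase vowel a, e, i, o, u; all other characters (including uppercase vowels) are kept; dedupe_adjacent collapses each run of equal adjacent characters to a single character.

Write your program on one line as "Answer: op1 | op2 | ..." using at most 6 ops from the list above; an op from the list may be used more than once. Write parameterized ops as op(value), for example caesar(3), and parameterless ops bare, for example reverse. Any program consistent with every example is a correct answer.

drop_vowels | caesar(11) | caesar(18) | dedupe_adjacent | drop_vowels | take(3)

Check, running the answer program on each example:
  "wvssr" -> "wvssr" -> "hgddc" -> "zyvvu" -> "zyvu" -> "zyv" -> "zyv"
  "elgfoy" -> "lgfy" -> "wrqj" -> "ojib" -> "ojib" -> "jb" -> "jb"
  "entc" -> "ntc" -> "yen" -> "qwf" -> "qwf" -> "qwf" -> "qwf"
  "jqgvp" -> "jqgvp" -> "ubrga" -> "mtjys" -> "mtjys" -> "mtjys" -> "mtj"
  "pomuohmvblt" -> "pmhmvblt" -> "axsxgmwe" -> "spkpyeow" -> "spkpyeow" -> "spkpyw" -> "spk"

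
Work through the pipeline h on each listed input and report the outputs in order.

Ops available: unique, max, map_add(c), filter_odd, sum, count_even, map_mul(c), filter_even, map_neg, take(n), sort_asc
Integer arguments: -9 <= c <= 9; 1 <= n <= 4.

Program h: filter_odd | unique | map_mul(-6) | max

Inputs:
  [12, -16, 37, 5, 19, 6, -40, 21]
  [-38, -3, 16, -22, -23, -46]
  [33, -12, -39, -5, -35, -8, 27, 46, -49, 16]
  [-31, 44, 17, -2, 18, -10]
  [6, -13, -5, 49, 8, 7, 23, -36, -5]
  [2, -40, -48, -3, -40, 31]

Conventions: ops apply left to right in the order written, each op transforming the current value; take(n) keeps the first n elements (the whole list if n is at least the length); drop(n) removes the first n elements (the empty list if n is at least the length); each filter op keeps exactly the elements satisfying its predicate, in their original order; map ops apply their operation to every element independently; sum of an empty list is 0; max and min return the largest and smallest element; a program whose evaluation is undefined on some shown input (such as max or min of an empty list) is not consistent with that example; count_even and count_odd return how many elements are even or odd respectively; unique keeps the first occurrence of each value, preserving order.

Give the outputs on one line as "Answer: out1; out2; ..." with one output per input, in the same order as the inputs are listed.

Execution, op by op:
  [12, -16, 37, 5, 19, 6, -40, 21] -> [37, 5, 19, 21] -> [37, 5, 19, 21] -> [-222, -30, -114, -126] -> -30
  [-38, -3, 16, -22, -23, -46] -> [-3, -23] -> [-3, -23] -> [18, 138] -> 138
  [33, -12, -39, -5, -35, -8, 27, 46, -49, 16] -> [33, -39, -5, -35, 27, -49] -> [33, -39, -5, -35, 27, -49] -> [-198, 234, 30, 210, -162, 294] -> 294
  [-31, 44, 17, -2, 18, -10] -> [-31, 17] -> [-31, 17] -> [186, -102] -> 186
  [6, -13, -5, 49, 8, 7, 23, -36, -5] -> [-13, -5, 49, 7, 23, -5] -> [-13, -5, 49, 7, 23] -> [78, 30, -294, -42, -138] -> 78
  [2, -40, -48, -3, -40, 31] -> [-3, 31] -> [-3, 31] -> [18, -186] -> 18

-30; 138; 294; 186; 78; 18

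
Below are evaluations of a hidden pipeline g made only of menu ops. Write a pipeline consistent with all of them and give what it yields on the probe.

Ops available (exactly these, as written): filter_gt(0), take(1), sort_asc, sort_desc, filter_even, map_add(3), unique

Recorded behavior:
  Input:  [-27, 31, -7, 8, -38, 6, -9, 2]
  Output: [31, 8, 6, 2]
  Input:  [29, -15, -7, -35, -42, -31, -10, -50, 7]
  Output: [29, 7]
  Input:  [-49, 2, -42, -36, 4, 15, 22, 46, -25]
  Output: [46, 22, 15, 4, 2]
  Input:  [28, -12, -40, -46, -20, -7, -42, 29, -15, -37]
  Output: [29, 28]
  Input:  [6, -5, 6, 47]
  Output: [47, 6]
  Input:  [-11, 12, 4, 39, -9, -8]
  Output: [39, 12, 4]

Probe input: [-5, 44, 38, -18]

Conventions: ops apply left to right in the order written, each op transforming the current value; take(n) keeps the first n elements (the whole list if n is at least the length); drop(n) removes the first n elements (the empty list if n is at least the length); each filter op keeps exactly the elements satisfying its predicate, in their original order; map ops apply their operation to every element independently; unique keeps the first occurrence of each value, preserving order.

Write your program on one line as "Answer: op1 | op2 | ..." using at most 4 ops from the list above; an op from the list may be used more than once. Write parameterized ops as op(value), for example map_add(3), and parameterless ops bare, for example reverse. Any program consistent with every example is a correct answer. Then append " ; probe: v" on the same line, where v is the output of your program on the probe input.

sort_desc | filter_gt(0) | unique ; probe: [44, 38]

Check, running the answer program on each example:
  [-27, 31, -7, 8, -38, 6, -9, 2] -> [31, 8, 6, 2, -7, -9, -27, -38] -> [31, 8, 6, 2] -> [31, 8, 6, 2]
  [29, -15, -7, -35, -42, -31, -10, -50, 7] -> [29, 7, -7, -10, -15, -31, -35, -42, -50] -> [29, 7] -> [29, 7]
  [-49, 2, -42, -36, 4, 15, 22, 46, -25] -> [46, 22, 15, 4, 2, -25, -36, -42, -49] -> [46, 22, 15, 4, 2] -> [46, 22, 15, 4, 2]
  [28, -12, -40, -46, -20, -7, -42, 29, -15, -37] -> [29, 28, -7, -12, -15, -20, -37, -40, -42, -46] -> [29, 28] -> [29, 28]
  [6, -5, 6, 47] -> [47, 6, 6, -5] -> [47, 6, 6] -> [47, 6]
  [-11, 12, 4, 39, -9, -8] -> [39, 12, 4, -8, -9, -11] -> [39, 12, 4] -> [39, 12, 4]
  probe: [-5, 44, 38, -18] -> [44, 38, -5, -18] -> [44, 38] -> [44, 38]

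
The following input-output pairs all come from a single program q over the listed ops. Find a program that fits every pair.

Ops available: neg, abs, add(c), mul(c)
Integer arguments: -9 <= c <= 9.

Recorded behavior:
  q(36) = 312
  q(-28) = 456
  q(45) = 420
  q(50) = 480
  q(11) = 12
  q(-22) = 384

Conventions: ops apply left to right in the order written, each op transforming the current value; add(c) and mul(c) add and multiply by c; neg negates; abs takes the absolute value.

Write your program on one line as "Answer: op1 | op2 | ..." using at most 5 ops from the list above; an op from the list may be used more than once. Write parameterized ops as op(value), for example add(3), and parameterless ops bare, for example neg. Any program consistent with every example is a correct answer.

add(-9) | mul(-6) | add(6) | mul(-2) | abs

Check, running the answer program on each example:
  36 -> 27 -> -162 -> -156 -> 312 -> 312
  -28 -> -37 -> 222 -> 228 -> -456 -> 456
  45 -> 36 -> -216 -> -210 -> 420 -> 420
  50 -> 41 -> -246 -> -240 -> 480 -> 480
  11 -> 2 -> -12 -> -6 -> 12 -> 12
  -22 -> -31 -> 186 -> 192 -> -384 -> 384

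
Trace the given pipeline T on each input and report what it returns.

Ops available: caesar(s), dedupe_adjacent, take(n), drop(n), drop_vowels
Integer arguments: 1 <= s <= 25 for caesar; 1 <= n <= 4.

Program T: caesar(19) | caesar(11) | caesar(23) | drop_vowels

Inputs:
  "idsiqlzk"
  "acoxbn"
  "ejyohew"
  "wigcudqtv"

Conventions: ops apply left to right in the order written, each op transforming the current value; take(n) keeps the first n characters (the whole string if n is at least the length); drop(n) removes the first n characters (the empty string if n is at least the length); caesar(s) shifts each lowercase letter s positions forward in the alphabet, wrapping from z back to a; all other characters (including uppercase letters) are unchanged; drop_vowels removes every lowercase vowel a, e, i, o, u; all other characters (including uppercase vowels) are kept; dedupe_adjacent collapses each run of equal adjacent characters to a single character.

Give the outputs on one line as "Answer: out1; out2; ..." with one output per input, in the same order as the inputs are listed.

Execution, op by op:
  "idsiqlzk" -> "bwlbjesd" -> "mhwmupdo" -> "jetjrmal" -> "jtjrml"
  "acoxbn" -> "tvhqug" -> "egsbfr" -> "bdpyco" -> "bdpyc"
  "ejyohew" -> "xcrhaxp" -> "incslia" -> "fkzpifx" -> "fkzpfx"
  "wigcudqtv" -> "pbzvnwjmo" -> "amkgyhuxz" -> "xjhdveruw" -> "xjhdvrw"

"jtjrml"; "bdpyc"; "fkzpfx"; "xjhdvrw"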